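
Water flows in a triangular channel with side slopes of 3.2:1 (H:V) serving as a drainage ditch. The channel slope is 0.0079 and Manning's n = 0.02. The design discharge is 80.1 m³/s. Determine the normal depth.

y_n = 2.3 m

Manning's equation rearranged: A R^(2/3) = nQ / (1·√S) = 0.02 × 80.1 / (√0.0079) = 18.02.
Try y = 2.87 m: A R^(2/3) = 32.51 — high.
Try y = 2.3 m: A R^(2/3) = 18.01 — matches.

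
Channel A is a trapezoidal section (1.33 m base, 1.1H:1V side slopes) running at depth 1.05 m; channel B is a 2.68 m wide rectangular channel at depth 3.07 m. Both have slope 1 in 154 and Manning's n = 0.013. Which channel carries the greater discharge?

Channel A: With bottom width b = 1.33 m and side slope z = 1.1: A = (b + zy)y = (1.33 + 1.1×1.05)×1.05 = 2.609 m²; P = b + 2y√(1+z²) = 1.33 + 2×1.05×1.487 = 4.452 m. Hydraulic radius R = A/P = 2.609/4.452 = 0.5861 m. Q_A = (1/0.013)·2.609·0.5861^(2/3)·√0.006494 = 11.33 m³/s.
Channel B: Flow area A = b·y = 2.68 × 3.07 = 8.228 m². Wetted perimeter P = b + 2y = 2.68 + 2×3.07 = 8.82 m. Hydraulic radius R = A/P = 8.228/8.82 = 0.9328 m. Q_B = (1/0.013)·8.228·0.9328^(2/3)·√0.006494 = 48.69 m³/s.
Q_A = 11.33 m³/s vs Q_B = 48.69 m³/s, so channel B carries more.

channel B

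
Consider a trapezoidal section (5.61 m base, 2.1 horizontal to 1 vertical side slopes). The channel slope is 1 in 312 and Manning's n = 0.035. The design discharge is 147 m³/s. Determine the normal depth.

y_n = 3.86 m

Manning's equation rearranged: A R^(2/3) = nQ / (1·√S) = 0.035 × 147 / (√0.003205) = 90.88.
Trying y = 3.42 m: A R^(2/3) = 70.21 — low.
Trying y = 4.44 m: A R^(2/3) = 122.9 — high.
Trying y = 3.86 m: A R^(2/3) = 90.82 — ≈ 90.88.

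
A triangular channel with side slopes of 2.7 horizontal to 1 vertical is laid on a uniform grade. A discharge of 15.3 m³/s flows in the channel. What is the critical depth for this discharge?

y_c = 1.46 m

At critical depth, Q² T / (g A³) = 1, i.e. A³/T = Q²/g = 15.3²/9.81 = 23.86.
Try y = 1.81 m: A³/T = 70.81 — over.
Try y = 1.12 m: A³/T = 6.424 — short.
Try y = 1.46 m: A³/T = 24.18 — matches.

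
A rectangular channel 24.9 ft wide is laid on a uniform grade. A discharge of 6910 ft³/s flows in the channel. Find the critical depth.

For a rectangular channel, critical depth y_c = (q²/g)^(1/3) where q = Q/b = 6910/24.9 = 277.5 ft²/s.
So y_c = (277.5²/32.2)^(1/3) = 13.4 ft.

y_c = 13.4 ft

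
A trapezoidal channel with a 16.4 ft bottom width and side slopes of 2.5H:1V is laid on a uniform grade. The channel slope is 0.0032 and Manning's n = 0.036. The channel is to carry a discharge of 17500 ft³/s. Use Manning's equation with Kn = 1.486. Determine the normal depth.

y_n = 21.3 ft

Manning's equation rearranged: A R^(2/3) = nQ / (1.486·√S) = 0.036 × 17500 / (1.486 × √0.0032) = 7495.
Trying y = 25.9 ft: A R^(2/3) = 11910 — too large.
Trying y = 21.3 ft: A R^(2/3) = 7478 — close enough.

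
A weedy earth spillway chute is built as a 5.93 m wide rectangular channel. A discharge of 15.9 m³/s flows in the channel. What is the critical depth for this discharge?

y_c = 0.902 m

For a rectangular channel, critical depth y_c = (q²/g)^(1/3) where q = Q/b = 15.9/5.93 = 2.681 m²/s.
So y_c = (2.681²/9.81)^(1/3) = 0.902 m.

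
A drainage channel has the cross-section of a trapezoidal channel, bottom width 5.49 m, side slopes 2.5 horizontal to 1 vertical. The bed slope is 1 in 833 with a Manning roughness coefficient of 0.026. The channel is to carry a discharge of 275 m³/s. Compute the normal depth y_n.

Manning's equation rearranged: A R^(2/3) = nQ / (1·√S) = 0.026 × 275 / (√0.0012) = 206.4.
Try y = 5.99 m: A R^(2/3) = 268.8 — too large.
Try y = 4.47 m: A R^(2/3) = 137.9 — too small.
Try y = 5.34 m: A R^(2/3) = 206.4 — close enough.

y_n = 5.34 m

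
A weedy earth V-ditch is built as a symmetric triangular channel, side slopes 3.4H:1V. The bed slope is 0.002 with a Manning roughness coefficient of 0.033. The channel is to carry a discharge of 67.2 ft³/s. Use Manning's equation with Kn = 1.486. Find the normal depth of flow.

Manning's equation rearranged: A R^(2/3) = nQ / (1.486·√S) = 0.033 × 67.2 / (1.486 × √0.002) = 33.37.
Trying y = 3.22 ft: A R^(2/3) = 47.1 — over.
Trying y = 2.83 ft: A R^(2/3) = 33.38 — close enough.

y_n = 2.83 ft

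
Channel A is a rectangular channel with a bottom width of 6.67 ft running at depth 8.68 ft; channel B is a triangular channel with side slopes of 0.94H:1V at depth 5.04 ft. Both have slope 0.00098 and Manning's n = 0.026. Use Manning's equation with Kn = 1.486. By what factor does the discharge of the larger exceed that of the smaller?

Channel A: Flow area A = b·y = 6.67 × 8.68 = 57.9 ft². Wetted perimeter P = b + 2y = 6.67 + 2×8.68 = 24.03 ft. Hydraulic radius R = A/P = 57.9/24.03 = 2.409 ft. Q_A = (1.486/0.026)·57.9·2.409^(2/3)·√0.00098 = 186.2 ft³/s.
Channel B: For a triangular section with side slope z = 0.94: A = zy² = 0.94×5.04² = 23.88 ft²; P = 2y√(1+z²) = 2×5.04×1.372 = 13.83 ft. Hydraulic radius R = A/P = 23.88/13.83 = 1.726 ft. Q_B = (1.486/0.026)·23.88·1.726^(2/3)·√0.00098 = 61.47 ft³/s.
The larger discharge is 186.2 ft³/s and the smaller is 61.47 ft³/s; the ratio is 3.03.

3.03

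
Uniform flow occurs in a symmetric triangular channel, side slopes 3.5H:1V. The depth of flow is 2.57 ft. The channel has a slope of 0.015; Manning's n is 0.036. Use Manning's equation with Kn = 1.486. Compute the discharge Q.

For a triangular section with side slope z = 3.5: A = zy² = 3.5×2.57² = 23.12 ft²; P = 2y√(1+z²) = 2×2.57×3.64 = 18.71 ft.
Hydraulic radius R = A/P = 23.12/18.71 = 1.236 ft.
Manning's equation: Q = (1.486/n) A R^(2/3) S^(1/2) = (1.486/0.036) × 23.12 × 1.236^(2/3) × 0.015^(1/2) = 135 ft³/s.

Q = 135 ft³/s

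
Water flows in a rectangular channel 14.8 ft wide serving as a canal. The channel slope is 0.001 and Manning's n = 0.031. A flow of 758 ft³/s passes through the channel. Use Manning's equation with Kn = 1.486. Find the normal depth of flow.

y_n = 12.2 ft

Manning's equation rearranged: A R^(2/3) = nQ / (1.486·√S) = 0.031 × 758 / (1.486 × √0.001) = 500.
At y = 9.45 ft: A R^(2/3) = 361.2 — low.
At y = 13.5 ft: A R^(2/3) = 566.9 — high.
At y = 12.2 ft: A R^(2/3) = 499.9 — ≈ 500.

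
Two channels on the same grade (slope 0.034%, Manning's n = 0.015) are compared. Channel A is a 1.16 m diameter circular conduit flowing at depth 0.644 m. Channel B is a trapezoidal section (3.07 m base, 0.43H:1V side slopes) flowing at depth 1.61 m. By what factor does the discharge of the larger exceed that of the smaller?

Channel A: For a circular section of diameter D = 1.16 m at depth y = 0.644 m, the central angle is θ = 2 arccos(1 − 2y/D) = 3.363 rad. Then A = (D²/8)(θ − sin θ) = 0.6025 m² and P = Dθ/2 = 1.95 m. Hydraulic radius R = A/P = 0.6025/1.95 = 0.3089 m. Q_A = (1/0.015)·0.6025·0.3089^(2/3)·√0.00034 = 0.3385 m³/s.
Channel B: With bottom width b = 3.07 m and side slope z = 0.43: A = (b + zy)y = (3.07 + 0.43×1.61)×1.61 = 6.057 m²; P = b + 2y√(1+z²) = 3.07 + 2×1.61×1.089 = 6.575 m. Hydraulic radius R = A/P = 6.057/6.575 = 0.9213 m. Q_B = (1/0.015)·6.057·0.9213^(2/3)·√0.00034 = 7.05 m³/s.
The larger discharge is 7.05 m³/s and the smaller is 0.3385 m³/s; the ratio is 20.8.

20.8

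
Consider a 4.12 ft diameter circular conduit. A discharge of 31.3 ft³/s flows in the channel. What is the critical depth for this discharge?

y_c = 1.65 ft

At critical depth, Q² T / (g A³) = 1, i.e. A³/T = Q²/g = 31.3²/32.2 = 30.43.
Try y = 1.34 ft: A³/T = 13.78 — low.
Try y = 2.09 ft: A³/T = 75.97 — high.
Try y = 1.65 ft: A³/T = 30.73 — ≈ 30.43.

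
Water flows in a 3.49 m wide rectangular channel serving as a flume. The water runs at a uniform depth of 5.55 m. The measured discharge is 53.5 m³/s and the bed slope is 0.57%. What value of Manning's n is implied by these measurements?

Flow area A = b·y = 3.49 × 5.55 = 19.37 m². Wetted perimeter P = b + 2y = 3.49 + 2×5.55 = 14.59 m.
Hydraulic radius R = A/P = 19.37/14.59 = 1.328 m.
Rearranging Manning's equation: n = (1/Q) A R^(2/3) S^(1/2) = (1/53.5) × 19.37 × 1.328^(2/3) × √0.0057 = 0.033.

n = 0.033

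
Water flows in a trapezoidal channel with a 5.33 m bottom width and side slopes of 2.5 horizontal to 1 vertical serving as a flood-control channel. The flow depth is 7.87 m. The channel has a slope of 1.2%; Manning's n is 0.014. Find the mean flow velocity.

With bottom width b = 5.33 m and side slope z = 2.5: A = (b + zy)y = (5.33 + 2.5×7.87)×7.87 = 196.8 m²; P = b + 2y√(1+z²) = 5.33 + 2×7.87×2.693 = 47.71 m.
Hydraulic radius R = A/P = 196.8/47.71 = 4.125 m.
From Manning's equation, V = (1/n) R^(2/3) S^(1/2) = (1/0.014) × 4.125^(2/3) × 0.012^(1/2) = 20.1 m/s.

V = 20.1 m/s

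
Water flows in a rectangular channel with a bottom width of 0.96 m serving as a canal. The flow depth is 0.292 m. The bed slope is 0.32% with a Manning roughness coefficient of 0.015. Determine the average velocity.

Flow area A = b·y = 0.96 × 0.292 = 0.2803 m². Wetted perimeter P = b + 2y = 0.96 + 2×0.292 = 1.544 m.
Hydraulic radius R = A/P = 0.2803/1.544 = 0.1816 m.
From Manning's equation, V = (1/n) R^(2/3) S^(1/2) = (1/0.015) × 0.1816^(2/3) × 0.0032^(1/2) = 1.21 m/s.

V = 1.21 m/s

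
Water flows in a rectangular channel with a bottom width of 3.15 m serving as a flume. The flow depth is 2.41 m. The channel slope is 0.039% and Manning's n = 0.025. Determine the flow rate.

Q = 5.81 m³/s

Flow area A = b·y = 3.15 × 2.41 = 7.591 m². Wetted perimeter P = b + 2y = 3.15 + 2×2.41 = 7.97 m.
Hydraulic radius R = A/P = 7.591/7.97 = 0.9525 m.
Manning's equation: Q = (1/n) A R^(2/3) S^(1/2) = (1/0.025) × 7.591 × 0.9525^(2/3) × 0.00039^(1/2) = 5.81 m³/s.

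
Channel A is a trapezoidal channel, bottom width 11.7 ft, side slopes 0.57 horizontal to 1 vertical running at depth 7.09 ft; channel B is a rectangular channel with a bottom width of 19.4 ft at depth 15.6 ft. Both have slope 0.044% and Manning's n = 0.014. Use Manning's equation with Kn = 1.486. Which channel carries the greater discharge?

Channel A: With bottom width b = 11.7 ft and side slope z = 0.57: A = (b + zy)y = (11.7 + 0.57×7.09)×7.09 = 111.6 ft²; P = b + 2y√(1+z²) = 11.7 + 2×7.09×1.151 = 28.02 ft. Hydraulic radius R = A/P = 111.6/28.02 = 3.983 ft. Q_A = (1.486/0.014)·111.6·3.983^(2/3)·√0.00044 = 624.4 ft³/s.
Channel B: Flow area A = b·y = 19.4 × 15.6 = 302.6 ft². Wetted perimeter P = b + 2y = 19.4 + 2×15.6 = 50.6 ft. Hydraulic radius R = A/P = 302.6/50.6 = 5.981 ft. Q_B = (1.486/0.014)·302.6·5.981^(2/3)·√0.00044 = 2220 ft³/s.
Q_A = 624.4 ft³/s vs Q_B = 2220 ft³/s, so channel B carries more.

channel B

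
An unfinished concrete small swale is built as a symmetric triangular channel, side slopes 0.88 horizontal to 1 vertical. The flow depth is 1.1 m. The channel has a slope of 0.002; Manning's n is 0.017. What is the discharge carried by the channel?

Q = 1.43 m³/s

For a triangular section with side slope z = 0.88: A = zy² = 0.88×1.1² = 1.065 m²; P = 2y√(1+z²) = 2×1.1×1.332 = 2.931 m.
Hydraulic radius R = A/P = 1.065/2.931 = 0.3633 m.
Manning's equation: Q = (1/n) A R^(2/3) S^(1/2) = (1/0.017) × 1.065 × 0.3633^(2/3) × 0.002^(1/2) = 1.43 m³/s.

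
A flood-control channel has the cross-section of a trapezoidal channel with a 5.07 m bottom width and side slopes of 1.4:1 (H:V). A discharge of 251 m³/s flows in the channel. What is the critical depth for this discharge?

At critical depth, Q² T / (g A³) = 1, i.e. A³/T = Q²/g = 251²/9.81 = 6422.
Try y = 4.68 m: A³/T = 8854 — over.
Try y = 4.31 m: A³/T = 6396 — ≈ 6422.

y_c = 4.31 m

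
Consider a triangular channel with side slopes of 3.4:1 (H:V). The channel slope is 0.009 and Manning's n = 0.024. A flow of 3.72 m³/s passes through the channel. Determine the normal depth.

Manning's equation rearranged: A R^(2/3) = nQ / (1·√S) = 0.024 × 3.72 / (√0.009) = 0.9411.
Trying y = 0.578 m: A R^(2/3) = 0.483 — too small.
Trying y = 0.857 m: A R^(2/3) = 1.381 — too large.
Trying y = 0.742 m: A R^(2/3) = 0.9401 — close enough.

y_n = 0.742 m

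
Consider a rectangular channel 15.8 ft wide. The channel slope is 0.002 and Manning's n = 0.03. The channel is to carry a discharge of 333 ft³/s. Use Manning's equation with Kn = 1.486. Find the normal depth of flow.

y_n = 4.65 ft

Manning's equation rearranged: A R^(2/3) = nQ / (1.486·√S) = 0.03 × 333 / (1.486 × √0.002) = 150.3.
Trying y = 5.76 ft: A R^(2/3) = 203 — over.
Trying y = 4.13 ft: A R^(2/3) = 126.9 — short.
Trying y = 4.65 ft: A R^(2/3) = 150.3 — ≈ 150.3.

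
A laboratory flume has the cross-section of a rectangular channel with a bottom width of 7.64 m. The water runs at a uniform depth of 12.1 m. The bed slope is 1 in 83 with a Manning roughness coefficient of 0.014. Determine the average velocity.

V = 16 m/s

Flow area A = b·y = 7.64 × 12.1 = 92.44 m². Wetted perimeter P = b + 2y = 7.64 + 2×12.1 = 31.84 m.
Hydraulic radius R = A/P = 92.44/31.84 = 2.903 m.
From Manning's equation, V = (1/n) R^(2/3) S^(1/2) = (1/0.014) × 2.903^(2/3) × 0.01205^(1/2) = 16 m/s.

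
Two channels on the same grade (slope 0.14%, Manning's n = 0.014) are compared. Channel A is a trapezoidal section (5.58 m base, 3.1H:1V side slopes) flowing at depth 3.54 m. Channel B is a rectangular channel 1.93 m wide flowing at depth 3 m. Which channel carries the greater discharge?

Channel A: With bottom width b = 5.58 m and side slope z = 3.1: A = (b + zy)y = (5.58 + 3.1×3.54)×3.54 = 58.6 m²; P = b + 2y√(1+z²) = 5.58 + 2×3.54×3.257 = 28.64 m. Hydraulic radius R = A/P = 58.6/28.64 = 2.046 m. Q_A = (1/0.014)·58.6·2.046^(2/3)·√0.0014 = 252.4 m³/s.
Channel B: Flow area A = b·y = 1.93 × 3 = 5.79 m². Wetted perimeter P = b + 2y = 1.93 + 2×3 = 7.93 m. Hydraulic radius R = A/P = 5.79/7.93 = 0.7301 m. Q_B = (1/0.014)·5.79·0.7301^(2/3)·√0.0014 = 12.55 m³/s.
Q_A = 252.4 m³/s vs Q_B = 12.55 m³/s, so channel A carries more.

channel A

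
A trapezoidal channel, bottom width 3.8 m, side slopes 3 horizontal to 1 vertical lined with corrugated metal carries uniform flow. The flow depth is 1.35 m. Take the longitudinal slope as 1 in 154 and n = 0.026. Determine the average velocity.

V = 2.8 m/s

With bottom width b = 3.8 m and side slope z = 3: A = (b + zy)y = (3.8 + 3×1.35)×1.35 = 10.6 m²; P = b + 2y√(1+z²) = 3.8 + 2×1.35×3.162 = 12.34 m.
Hydraulic radius R = A/P = 10.6/12.34 = 0.8589 m.
From Manning's equation, V = (1/n) R^(2/3) S^(1/2) = (1/0.026) × 0.8589^(2/3) × 0.006494^(1/2) = 2.8 m/s.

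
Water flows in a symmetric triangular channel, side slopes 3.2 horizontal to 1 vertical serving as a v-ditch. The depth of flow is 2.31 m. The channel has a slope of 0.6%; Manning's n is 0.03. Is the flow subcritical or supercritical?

For a triangular section with side slope z = 3.2: A = zy² = 3.2×2.31² = 17.08 m²; P = 2y√(1+z²) = 2×2.31×3.353 = 15.49 m.
Hydraulic radius R = A/P = 17.08/15.49 = 1.102 m.
V = (1/n) R^(2/3) √S = (1/0.03) × 1.102^(2/3) × √0.006 = 2.755 m/s. Hydraulic depth D_h = A/T = 17.08/14.78 = 1.155 m.
Froude number Fr = V/√(g·D_h) = 2.755/√(9.81×1.155) = 0.819, which is less than 1, so the flow is subcritical.

subcritical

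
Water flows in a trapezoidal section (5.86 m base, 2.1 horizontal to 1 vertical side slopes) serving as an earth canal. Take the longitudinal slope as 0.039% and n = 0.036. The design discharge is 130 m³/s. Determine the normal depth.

y_n = 5.92 m

Manning's equation rearranged: A R^(2/3) = nQ / (1·√S) = 0.036 × 130 / (√0.00039) = 237.
Try y = 4.58 m: A R^(2/3) = 134.4 — short.
Try y = 7.36 m: A R^(2/3) = 389.5 — over.
Try y = 5.92 m: A R^(2/3) = 237.2 — ≈ 237.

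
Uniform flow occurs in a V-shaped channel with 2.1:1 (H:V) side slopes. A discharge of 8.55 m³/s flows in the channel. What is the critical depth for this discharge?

At critical depth, Q² T / (g A³) = 1, i.e. A³/T = Q²/g = 8.55²/9.81 = 7.452.
Try y = 1.06 m: A³/T = 2.951 — too small.
Try y = 1.62 m: A³/T = 24.6 — too large.
Try y = 1.28 m: A³/T = 7.576 — matches.

y_c = 1.28 m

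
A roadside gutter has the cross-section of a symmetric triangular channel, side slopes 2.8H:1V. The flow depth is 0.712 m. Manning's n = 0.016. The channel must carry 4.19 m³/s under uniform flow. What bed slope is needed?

For a triangular section with side slope z = 2.8: A = zy² = 2.8×0.712² = 1.419 m²; P = 2y√(1+z²) = 2×0.712×2.973 = 4.234 m.
Hydraulic radius R = A/P = 1.419/4.234 = 0.3353 m.
From Manning's equation, S = [nQ / (1 A R^(2/3))]² = [0.016 × 4.19 / (1 × 1.419 × 0.3353^(2/3))]² = 0.00958.

S = 0.00958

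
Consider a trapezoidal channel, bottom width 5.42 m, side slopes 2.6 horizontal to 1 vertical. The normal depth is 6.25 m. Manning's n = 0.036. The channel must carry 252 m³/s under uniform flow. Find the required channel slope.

With bottom width b = 5.42 m and side slope z = 2.6: A = (b + zy)y = (5.42 + 2.6×6.25)×6.25 = 135.4 m²; P = b + 2y√(1+z²) = 5.42 + 2×6.25×2.786 = 40.24 m.
Hydraulic radius R = A/P = 135.4/40.24 = 3.366 m.
From Manning's equation, S = [nQ / (1 A R^(2/3))]² = [0.036 × 252 / (1 × 135.4 × 3.366^(2/3))]² = 0.00089.

S = 0.00089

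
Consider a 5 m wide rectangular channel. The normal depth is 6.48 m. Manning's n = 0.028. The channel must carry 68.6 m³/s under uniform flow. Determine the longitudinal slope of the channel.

Flow area A = b·y = 5 × 6.48 = 32.4 m². Wetted perimeter P = b + 2y = 5 + 2×6.48 = 17.96 m.
Hydraulic radius R = A/P = 32.4/17.96 = 1.804 m.
From Manning's equation, S = [nQ / (1 A R^(2/3))]² = [0.028 × 68.6 / (1 × 32.4 × 1.804^(2/3))]² = 0.0016.

S = 0.0016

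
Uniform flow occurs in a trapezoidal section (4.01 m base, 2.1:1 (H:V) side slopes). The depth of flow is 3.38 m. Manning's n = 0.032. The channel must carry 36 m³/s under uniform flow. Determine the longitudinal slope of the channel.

With bottom width b = 4.01 m and side slope z = 2.1: A = (b + zy)y = (4.01 + 2.1×3.38)×3.38 = 37.55 m²; P = b + 2y√(1+z²) = 4.01 + 2×3.38×2.326 = 19.73 m.
Hydraulic radius R = A/P = 37.55/19.73 = 1.903 m.
From Manning's equation, S = [nQ / (1 A R^(2/3))]² = [0.032 × 36 / (1 × 37.55 × 1.903^(2/3))]² = 0.000399.

S = 0.000399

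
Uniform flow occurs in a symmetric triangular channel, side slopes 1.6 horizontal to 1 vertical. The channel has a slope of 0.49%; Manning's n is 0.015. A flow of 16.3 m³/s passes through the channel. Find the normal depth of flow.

Manning's equation rearranged: A R^(2/3) = nQ / (1·√S) = 0.015 × 16.3 / (√0.0049) = 3.493.
At y = 2 m: A R^(2/3) = 5.734 — over.
At y = 1.35 m: A R^(2/3) = 2.01 — short.
At y = 1.66 m: A R^(2/3) = 3.489 — ≈ 3.493.

y_n = 1.66 m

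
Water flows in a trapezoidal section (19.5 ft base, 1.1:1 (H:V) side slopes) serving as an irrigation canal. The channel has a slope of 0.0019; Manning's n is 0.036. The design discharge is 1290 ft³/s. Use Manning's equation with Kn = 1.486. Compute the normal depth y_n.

y_n = 8.22 ft

Manning's equation rearranged: A R^(2/3) = nQ / (1.486·√S) = 0.036 × 1290 / (1.486 × √0.0019) = 717.
At y = 9.27 ft: A R^(2/3) = 893.7 — over.
At y = 8.22 ft: A R^(2/3) = 716.7 — matches.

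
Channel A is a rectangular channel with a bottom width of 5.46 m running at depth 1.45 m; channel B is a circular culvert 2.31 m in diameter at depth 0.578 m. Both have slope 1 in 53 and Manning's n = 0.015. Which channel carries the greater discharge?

Channel A: Flow area A = b·y = 5.46 × 1.45 = 7.917 m². Wetted perimeter P = b + 2y = 5.46 + 2×1.45 = 8.36 m. Hydraulic radius R = A/P = 7.917/8.36 = 0.947 m. Q_A = (1/0.015)·7.917·0.947^(2/3)·√0.01887 = 69.91 m³/s.
Channel B: For a circular section of diameter D = 2.31 m at depth y = 0.578 m, the central angle is θ = 2 arccos(1 − 2y/D) = 2.095 rad. Then A = (D²/8)(θ − sin θ) = 0.8203 m² and P = Dθ/2 = 2.42 m. Hydraulic radius R = A/P = 0.8203/2.42 = 0.339 m. Q_B = (1/0.015)·0.8203·0.339^(2/3)·√0.01887 = 3.652 m³/s.
Q_A = 69.91 m³/s vs Q_B = 3.652 m³/s, so channel A carries more.

channel A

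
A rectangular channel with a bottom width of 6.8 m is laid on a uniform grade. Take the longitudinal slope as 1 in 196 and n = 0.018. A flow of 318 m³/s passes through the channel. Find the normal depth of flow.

y_n = 6.82 m

Manning's equation rearranged: A R^(2/3) = nQ / (1·√S) = 0.018 × 318 / (√0.005102) = 80.14.
Try y = 8.44 m: A R^(2/3) = 103.6 — too large.
Try y = 4.84 m: A R^(2/3) = 52.19 — too small.
Try y = 6.82 m: A R^(2/3) = 80.08 — close enough.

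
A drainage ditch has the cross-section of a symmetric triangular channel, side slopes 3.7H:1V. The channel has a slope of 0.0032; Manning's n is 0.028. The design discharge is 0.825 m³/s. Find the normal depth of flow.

y_n = 0.525 m

Manning's equation rearranged: A R^(2/3) = nQ / (1·√S) = 0.028 × 0.825 / (√0.0032) = 0.4084.
Trying y = 0.575 m: A R^(2/3) = 0.5205 — high.
Trying y = 0.525 m: A R^(2/3) = 0.4084 — matches.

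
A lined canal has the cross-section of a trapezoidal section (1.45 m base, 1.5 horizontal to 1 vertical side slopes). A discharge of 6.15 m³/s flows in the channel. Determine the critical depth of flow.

At critical depth, Q² T / (g A³) = 1, i.e. A³/T = Q²/g = 6.15²/9.81 = 3.856.
Trying y = 0.768 m: A³/T = 2.126 — too small.
Trying y = 0.98 m: A³/T = 5.338 — too large.
Trying y = 0.9 m: A³/T = 3.856 — ≈ 3.856.

y_c = 0.9 m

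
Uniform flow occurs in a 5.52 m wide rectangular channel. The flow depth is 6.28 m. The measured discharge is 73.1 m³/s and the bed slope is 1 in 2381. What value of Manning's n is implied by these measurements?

Flow area A = b·y = 5.52 × 6.28 = 34.67 m². Wetted perimeter P = b + 2y = 5.52 + 2×6.28 = 18.08 m.
Hydraulic radius R = A/P = 34.67/18.08 = 1.917 m.
Rearranging Manning's equation: n = (1/Q) A R^(2/3) S^(1/2) = (1/73.1) × 34.67 × 1.917^(2/3) × √0.00042 = 0.015.

n = 0.015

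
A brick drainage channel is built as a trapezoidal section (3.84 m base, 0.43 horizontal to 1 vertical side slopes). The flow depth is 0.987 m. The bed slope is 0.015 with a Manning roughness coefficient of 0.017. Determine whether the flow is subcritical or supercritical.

With bottom width b = 3.84 m and side slope z = 0.43: A = (b + zy)y = (3.84 + 0.43×0.987)×0.987 = 4.209 m²; P = b + 2y√(1+z²) = 3.84 + 2×0.987×1.089 = 5.989 m.
Hydraulic radius R = A/P = 4.209/5.989 = 0.7028 m.
V = (1/n) R^(2/3) √S = (1/0.017) × 0.7028^(2/3) × √0.015 = 5.695 m/s. Hydraulic depth D_h = A/T = 4.209/4.689 = 0.8977 m.
Froude number Fr = V/√(g·D_h) = 5.695/√(9.81×0.8977) = 1.92, which is greater than 1, so the flow is supercritical.

supercritical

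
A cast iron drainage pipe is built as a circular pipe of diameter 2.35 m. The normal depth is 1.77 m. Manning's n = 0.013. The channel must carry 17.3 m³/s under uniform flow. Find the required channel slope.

S = 0.00651

For a circular section of diameter D = 2.35 m at depth y = 1.77 m, the central angle is θ = 2 arccos(1 − 2y/D) = 4.204 rad. Then A = (D²/8)(θ − sin θ) = 3.505 m² and P = Dθ/2 = 4.939 m.
Hydraulic radius R = A/P = 3.505/4.939 = 0.7096 m.
From Manning's equation, S = [nQ / (1 A R^(2/3))]² = [0.013 × 17.3 / (1 × 3.505 × 0.7096^(2/3))]² = 0.00651.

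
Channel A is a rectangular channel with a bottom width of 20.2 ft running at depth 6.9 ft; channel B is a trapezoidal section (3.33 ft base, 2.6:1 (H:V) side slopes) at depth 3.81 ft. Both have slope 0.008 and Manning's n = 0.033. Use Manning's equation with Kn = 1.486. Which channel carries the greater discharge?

channel A

Channel A: Flow area A = b·y = 20.2 × 6.9 = 139.4 ft². Wetted perimeter P = b + 2y = 20.2 + 2×6.9 = 34 ft. Hydraulic radius R = A/P = 139.4/34 = 4.099 ft. Q_A = (1.486/0.033)·139.4·4.099^(2/3)·√0.008 = 1438 ft³/s.
Channel B: With bottom width b = 3.33 ft and side slope z = 2.6: A = (b + zy)y = (3.33 + 2.6×3.81)×3.81 = 50.43 ft²; P = b + 2y√(1+z²) = 3.33 + 2×3.81×2.786 = 24.56 ft. Hydraulic radius R = A/P = 50.43/24.56 = 2.054 ft. Q_B = (1.486/0.033)·50.43·2.054^(2/3)·√0.008 = 328.1 ft³/s.
Q_A = 1438 ft³/s vs Q_B = 328.1 ft³/s, so channel A carries more.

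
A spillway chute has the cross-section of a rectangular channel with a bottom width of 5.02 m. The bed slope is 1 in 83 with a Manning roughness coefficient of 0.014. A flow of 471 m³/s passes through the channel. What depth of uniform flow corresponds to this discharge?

Manning's equation rearranged: A R^(2/3) = nQ / (1·√S) = 0.014 × 471 / (√0.01205) = 60.07.
At y = 6.39 m: A R^(2/3) = 47.5 — too small.
At y = 8.77 m: A R^(2/3) = 68.75 — too large.
At y = 7.8 m: A R^(2/3) = 60.04 — ≈ 60.07.

y_n = 7.8 m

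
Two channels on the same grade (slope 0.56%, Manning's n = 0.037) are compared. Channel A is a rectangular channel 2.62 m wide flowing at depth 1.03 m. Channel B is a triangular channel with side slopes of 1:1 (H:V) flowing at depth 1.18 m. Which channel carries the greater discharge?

Channel A: Flow area A = b·y = 2.62 × 1.03 = 2.699 m². Wetted perimeter P = b + 2y = 2.62 + 2×1.03 = 4.68 m. Hydraulic radius R = A/P = 2.699/4.68 = 0.5766 m. Q_A = (1/0.037)·2.699·0.5766^(2/3)·√0.0056 = 3.781 m³/s.
Channel B: For a triangular section with side slope z = 1: A = zy² = 1×1.18² = 1.392 m²; P = 2y√(1+z²) = 2×1.18×1.414 = 3.338 m. Hydraulic radius R = A/P = 1.392/3.338 = 0.4172 m. Q_B = (1/0.037)·1.392·0.4172^(2/3)·√0.0056 = 1.572 m³/s.
Q_A = 3.781 m³/s vs Q_B = 1.572 m³/s, so channel A carries more.

channel A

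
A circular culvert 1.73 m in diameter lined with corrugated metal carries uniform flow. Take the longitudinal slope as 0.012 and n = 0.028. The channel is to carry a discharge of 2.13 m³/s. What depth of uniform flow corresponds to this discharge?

y_n = 0.766 m

Manning's equation rearranged: A R^(2/3) = nQ / (1·√S) = 0.028 × 2.13 / (√0.012) = 0.5444.
At y = 0.687 m: A R^(2/3) = 0.447 — short.
At y = 0.766 m: A R^(2/3) = 0.5441 — matches.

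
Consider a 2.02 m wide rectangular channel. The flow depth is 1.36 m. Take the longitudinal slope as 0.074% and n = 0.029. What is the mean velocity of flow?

V = 0.652 m/s

Flow area A = b·y = 2.02 × 1.36 = 2.747 m². Wetted perimeter P = b + 2y = 2.02 + 2×1.36 = 4.74 m.
Hydraulic radius R = A/P = 2.747/4.74 = 0.5796 m.
From Manning's equation, V = (1/n) R^(2/3) S^(1/2) = (1/0.029) × 0.5796^(2/3) × 0.00074^(1/2) = 0.652 m/s.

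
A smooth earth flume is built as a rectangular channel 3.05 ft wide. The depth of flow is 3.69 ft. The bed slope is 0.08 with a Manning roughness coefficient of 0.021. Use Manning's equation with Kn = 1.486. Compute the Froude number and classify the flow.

Flow area A = b·y = 3.05 × 3.69 = 11.25 ft². Wetted perimeter P = b + 2y = 3.05 + 2×3.69 = 10.43 ft.
Hydraulic radius R = A/P = 11.25/10.43 = 1.079 ft.
V = (1.486/n) R^(2/3) √S = (1.486/0.021) × 1.079^(2/3) × √0.08 = 21.06 ft/s. Hydraulic depth D_h = A/T = 11.25/3.05 = 3.69 ft.
Froude number Fr = V/√(g·D_h) = 21.06/√(32.2×3.69) = 1.93, which is greater than 1, so the flow is supercritical.

supercritical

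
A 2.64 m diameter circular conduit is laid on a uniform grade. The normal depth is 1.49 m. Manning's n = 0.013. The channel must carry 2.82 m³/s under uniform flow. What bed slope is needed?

S = 0.000209

For a circular section of diameter D = 2.64 m at depth y = 1.49 m, the central angle is θ = 2 arccos(1 − 2y/D) = 3.4 rad. Then A = (D²/8)(θ − sin θ) = 3.185 m² and P = Dθ/2 = 4.488 m.
Hydraulic radius R = A/P = 3.185/4.488 = 0.7096 m.
From Manning's equation, S = [nQ / (1 A R^(2/3))]² = [0.013 × 2.82 / (1 × 3.185 × 0.7096^(2/3))]² = 0.000209.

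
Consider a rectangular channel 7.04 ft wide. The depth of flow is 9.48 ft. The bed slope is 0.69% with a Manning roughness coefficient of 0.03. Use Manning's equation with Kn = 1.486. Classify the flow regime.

Flow area A = b·y = 7.04 × 9.48 = 66.74 ft². Wetted perimeter P = b + 2y = 7.04 + 2×9.48 = 26 ft.
Hydraulic radius R = A/P = 66.74/26 = 2.567 ft.
V = (1.486/n) R^(2/3) √S = (1.486/0.03) × 2.567^(2/3) × √0.0069 = 7.714 ft/s. Hydraulic depth D_h = A/T = 66.74/7.04 = 9.48 ft.
Froude number Fr = V/√(g·D_h) = 7.714/√(32.2×9.48) = 0.441, which is less than 1, so the flow is subcritical.

subcritical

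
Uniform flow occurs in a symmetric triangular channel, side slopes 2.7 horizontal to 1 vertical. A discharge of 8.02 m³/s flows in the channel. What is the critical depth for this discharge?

y_c = 1.12 m

At critical depth, Q² T / (g A³) = 1, i.e. A³/T = Q²/g = 8.02²/9.81 = 6.557.
At y = 1.34 m: A³/T = 15.75 — over.
At y = 0.922 m: A³/T = 2.429 — short.
At y = 1.12 m: A³/T = 6.424 — close enough.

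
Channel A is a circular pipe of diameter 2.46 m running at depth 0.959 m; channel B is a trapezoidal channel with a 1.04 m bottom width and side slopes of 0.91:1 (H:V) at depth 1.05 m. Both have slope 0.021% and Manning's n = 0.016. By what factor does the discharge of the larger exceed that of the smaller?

Channel A: For a circular section of diameter D = 2.46 m at depth y = 0.959 m, the central angle is θ = 2 arccos(1 − 2y/D) = 2.697 rad. Then A = (D²/8)(θ − sin θ) = 1.715 m² and P = Dθ/2 = 3.318 m. Hydraulic radius R = A/P = 1.715/3.318 = 0.517 m. Q_A = (1/0.016)·1.715·0.517^(2/3)·√0.00021 = 1.001 m³/s.
Channel B: With bottom width b = 1.04 m and side slope z = 0.91: A = (b + zy)y = (1.04 + 0.91×1.05)×1.05 = 2.095 m²; P = b + 2y√(1+z²) = 1.04 + 2×1.05×1.352 = 3.879 m. Hydraulic radius R = A/P = 2.095/3.879 = 0.5401 m. Q_B = (1/0.016)·2.095·0.5401^(2/3)·√0.00021 = 1.259 m³/s.
The larger discharge is 1.259 m³/s and the smaller is 1.001 m³/s; the ratio is 1.26.

1.26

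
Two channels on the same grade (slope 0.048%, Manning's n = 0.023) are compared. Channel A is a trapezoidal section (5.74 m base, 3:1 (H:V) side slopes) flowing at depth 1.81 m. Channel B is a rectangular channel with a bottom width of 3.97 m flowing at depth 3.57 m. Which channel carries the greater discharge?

Channel A: With bottom width b = 5.74 m and side slope z = 3: A = (b + zy)y = (5.74 + 3×1.81)×1.81 = 20.22 m²; P = b + 2y√(1+z²) = 5.74 + 2×1.81×3.162 = 17.19 m. Hydraulic radius R = A/P = 20.22/17.19 = 1.176 m. Q_A = (1/0.023)·20.22·1.176^(2/3)·√0.00048 = 21.46 m³/s.
Channel B: Flow area A = b·y = 3.97 × 3.57 = 14.17 m². Wetted perimeter P = b + 2y = 3.97 + 2×3.57 = 11.11 m. Hydraulic radius R = A/P = 14.17/11.11 = 1.276 m. Q_B = (1/0.023)·14.17·1.276^(2/3)·√0.00048 = 15.88 m³/s.
Q_A = 21.46 m³/s vs Q_B = 15.88 m³/s, so channel A carries more.

channel A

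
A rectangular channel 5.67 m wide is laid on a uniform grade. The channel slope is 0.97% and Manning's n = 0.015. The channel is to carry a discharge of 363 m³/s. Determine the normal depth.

Manning's equation rearranged: A R^(2/3) = nQ / (1·√S) = 0.015 × 363 / (√0.0097) = 55.29.
Try y = 7.47 m: A R^(2/3) = 68.46 — high.
Try y = 4.64 m: A R^(2/3) = 38.35 — low.
Try y = 6.25 m: A R^(2/3) = 55.32 — ≈ 55.29.

y_n = 6.25 m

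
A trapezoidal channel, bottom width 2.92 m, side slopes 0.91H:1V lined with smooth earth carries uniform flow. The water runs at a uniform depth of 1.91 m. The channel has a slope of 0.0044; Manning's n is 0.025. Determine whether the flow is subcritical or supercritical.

With bottom width b = 2.92 m and side slope z = 0.91: A = (b + zy)y = (2.92 + 0.91×1.91)×1.91 = 8.897 m²; P = b + 2y√(1+z²) = 2.92 + 2×1.91×1.352 = 8.085 m.
Hydraulic radius R = A/P = 8.897/8.085 = 1.1 m.
V = (1/n) R^(2/3) √S = (1/0.025) × 1.1^(2/3) × √0.0044 = 2.828 m/s. Hydraulic depth D_h = A/T = 8.897/6.396 = 1.391 m.
Froude number Fr = V/√(g·D_h) = 2.828/√(9.81×1.391) = 0.766, which is less than 1, so the flow is subcritical.

subcritical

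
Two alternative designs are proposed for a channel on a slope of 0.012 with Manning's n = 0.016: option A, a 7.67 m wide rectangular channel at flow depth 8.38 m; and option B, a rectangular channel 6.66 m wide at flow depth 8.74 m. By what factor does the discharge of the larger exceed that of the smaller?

Channel A: Flow area A = b·y = 7.67 × 8.38 = 64.27 m². Wetted perimeter P = b + 2y = 7.67 + 2×8.38 = 24.43 m. Hydraulic radius R = A/P = 64.27/24.43 = 2.631 m. Q_A = (1/0.016)·64.27·2.631^(2/3)·√0.012 = 838.7 m³/s.
Channel B: Flow area A = b·y = 6.66 × 8.74 = 58.21 m². Wetted perimeter P = b + 2y = 6.66 + 2×8.74 = 24.14 m. Hydraulic radius R = A/P = 58.21/24.14 = 2.411 m. Q_B = (1/0.016)·58.21·2.411^(2/3)·√0.012 = 716.6 m³/s.
The larger discharge is 838.7 m³/s and the smaller is 716.6 m³/s; the ratio is 1.17.

1.17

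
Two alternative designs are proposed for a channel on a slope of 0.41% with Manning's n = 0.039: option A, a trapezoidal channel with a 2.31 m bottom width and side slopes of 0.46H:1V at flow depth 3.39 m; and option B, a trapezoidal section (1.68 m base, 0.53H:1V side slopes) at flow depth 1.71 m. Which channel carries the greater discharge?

channel A

Channel A: With bottom width b = 2.31 m and side slope z = 0.46: A = (b + zy)y = (2.31 + 0.46×3.39)×3.39 = 13.12 m²; P = b + 2y√(1+z²) = 2.31 + 2×3.39×1.101 = 9.773 m. Hydraulic radius R = A/P = 13.12/9.773 = 1.342 m. Q_A = (1/0.039)·13.12·1.342^(2/3)·√0.0041 = 26.2 m³/s.
Channel B: With bottom width b = 1.68 m and side slope z = 0.53: A = (b + zy)y = (1.68 + 0.53×1.71)×1.71 = 4.423 m²; P = b + 2y√(1+z²) = 1.68 + 2×1.71×1.132 = 5.551 m. Hydraulic radius R = A/P = 4.423/5.551 = 0.7968 m. Q_B = (1/0.039)·4.423·0.7968^(2/3)·√0.0041 = 6.241 m³/s.
Q_A = 26.2 m³/s vs Q_B = 6.241 m³/s, so channel A carries more.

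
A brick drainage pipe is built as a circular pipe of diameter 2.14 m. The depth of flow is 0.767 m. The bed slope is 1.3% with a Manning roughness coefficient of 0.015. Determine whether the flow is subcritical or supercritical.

For a circular section of diameter D = 2.14 m at depth y = 0.767 m, the central angle is θ = 2 arccos(1 − 2y/D) = 2.567 rad. Then A = (D²/8)(θ − sin θ) = 1.159 m² and P = Dθ/2 = 2.747 m.
Hydraulic radius R = A/P = 1.159/2.747 = 0.4218 m.
V = (1/n) R^(2/3) √S = (1/0.015) × 0.4218^(2/3) × √0.013 = 4.275 m/s. Hydraulic depth D_h = A/T = 1.159/2.052 = 0.5646 m.
Froude number Fr = V/√(g·D_h) = 4.275/√(9.81×0.5646) = 1.82, which is greater than 1, so the flow is supercritical.

supercritical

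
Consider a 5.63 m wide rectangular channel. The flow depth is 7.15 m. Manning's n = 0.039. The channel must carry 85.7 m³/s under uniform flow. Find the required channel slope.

S = 0.0027

Flow area A = b·y = 5.63 × 7.15 = 40.25 m². Wetted perimeter P = b + 2y = 5.63 + 2×7.15 = 19.93 m.
Hydraulic radius R = A/P = 40.25/19.93 = 2.02 m.
From Manning's equation, S = [nQ / (1 A R^(2/3))]² = [0.039 × 85.7 / (1 × 40.25 × 2.02^(2/3))]² = 0.0027.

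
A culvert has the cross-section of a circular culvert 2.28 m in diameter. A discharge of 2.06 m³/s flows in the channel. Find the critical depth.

At critical depth, Q² T / (g A³) = 1, i.e. A³/T = Q²/g = 2.06²/9.81 = 0.4326.
Trying y = 0.784 m: A³/T = 0.8869 — too large.
Trying y = 0.583 m: A³/T = 0.2812 — too small.
Trying y = 0.651 m: A³/T = 0.4318 — matches.

y_c = 0.651 m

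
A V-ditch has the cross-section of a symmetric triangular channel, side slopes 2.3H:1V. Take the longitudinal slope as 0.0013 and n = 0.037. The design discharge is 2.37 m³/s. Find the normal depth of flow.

Manning's equation rearranged: A R^(2/3) = nQ / (1·√S) = 0.037 × 2.37 / (√0.0013) = 2.432.
Try y = 1.04 m: A R^(2/3) = 1.518 — low.
Try y = 1.37 m: A R^(2/3) = 3.166 — high.
Try y = 1.24 m: A R^(2/3) = 2.427 — matches.

y_n = 1.24 m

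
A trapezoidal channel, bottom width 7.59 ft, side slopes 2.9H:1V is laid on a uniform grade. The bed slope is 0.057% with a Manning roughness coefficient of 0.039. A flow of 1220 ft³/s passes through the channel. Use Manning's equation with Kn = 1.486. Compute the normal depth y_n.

y_n = 10.8 ft

Manning's equation rearranged: A R^(2/3) = nQ / (1.486·√S) = 0.039 × 1220 / (1.486 × √0.00057) = 1341.
Trying y = 7.42 ft: A R^(2/3) = 550.3 — too small.
Trying y = 12 ft: A R^(2/3) = 1728 — too large.
Trying y = 10.8 ft: A R^(2/3) = 1339 — ≈ 1341.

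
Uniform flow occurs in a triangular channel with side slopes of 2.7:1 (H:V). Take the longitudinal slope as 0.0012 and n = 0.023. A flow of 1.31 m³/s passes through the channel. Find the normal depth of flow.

y_n = 0.79 m

Manning's equation rearranged: A R^(2/3) = nQ / (1·√S) = 0.023 × 1.31 / (√0.0012) = 0.8698.
At y = 0.625 m: A R^(2/3) = 0.4653 — low.
At y = 0.973 m: A R^(2/3) = 1.515 — high.
At y = 0.79 m: A R^(2/3) = 0.8691 — ≈ 0.8698.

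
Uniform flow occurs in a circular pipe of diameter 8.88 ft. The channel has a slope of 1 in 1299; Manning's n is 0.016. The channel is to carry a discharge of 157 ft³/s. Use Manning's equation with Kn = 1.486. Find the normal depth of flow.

Manning's equation rearranged: A R^(2/3) = nQ / (1.486·√S) = 0.016 × 157 / (1.486 × √0.0007698) = 60.93.
Try y = 4.15 ft: A R^(2/3) = 46.91 — low.
Try y = 5.26 ft: A R^(2/3) = 69.42 — high.
Try y = 4.84 ft: A R^(2/3) = 60.83 — matches.

y_n = 4.84 ft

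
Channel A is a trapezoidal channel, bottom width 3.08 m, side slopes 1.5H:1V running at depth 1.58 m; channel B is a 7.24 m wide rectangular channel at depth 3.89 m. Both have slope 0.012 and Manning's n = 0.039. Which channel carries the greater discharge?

Channel A: With bottom width b = 3.08 m and side slope z = 1.5: A = (b + zy)y = (3.08 + 1.5×1.58)×1.58 = 8.611 m²; P = b + 2y√(1+z²) = 3.08 + 2×1.58×1.803 = 8.777 m. Hydraulic radius R = A/P = 8.611/8.777 = 0.9811 m. Q_A = (1/0.039)·8.611·0.9811^(2/3)·√0.012 = 23.88 m³/s.
Channel B: Flow area A = b·y = 7.24 × 3.89 = 28.16 m². Wetted perimeter P = b + 2y = 7.24 + 2×3.89 = 15.02 m. Hydraulic radius R = A/P = 28.16/15.02 = 1.875 m. Q_B = (1/0.039)·28.16·1.875^(2/3)·√0.012 = 120.3 m³/s.
Q_A = 23.88 m³/s vs Q_B = 120.3 m³/s, so channel B carries more.

channel B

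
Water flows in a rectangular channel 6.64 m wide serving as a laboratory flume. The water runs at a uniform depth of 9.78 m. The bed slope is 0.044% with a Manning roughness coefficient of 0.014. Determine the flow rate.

Q = 178 m³/s

Flow area A = b·y = 6.64 × 9.78 = 64.94 m². Wetted perimeter P = b + 2y = 6.64 + 2×9.78 = 26.2 m.
Hydraulic radius R = A/P = 64.94/26.2 = 2.479 m.
Manning's equation: Q = (1/n) A R^(2/3) S^(1/2) = (1/0.014) × 64.94 × 2.479^(2/3) × 0.00044^(1/2) = 178 m³/s.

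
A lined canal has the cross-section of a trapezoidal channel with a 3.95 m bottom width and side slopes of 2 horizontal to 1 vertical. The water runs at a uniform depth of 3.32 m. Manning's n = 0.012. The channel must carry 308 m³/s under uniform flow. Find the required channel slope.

S = 0.0048

With bottom width b = 3.95 m and side slope z = 2: A = (b + zy)y = (3.95 + 2×3.32)×3.32 = 35.16 m²; P = b + 2y√(1+z²) = 3.95 + 2×3.32×2.236 = 18.8 m.
Hydraulic radius R = A/P = 35.16/18.8 = 1.87 m.
From Manning's equation, S = [nQ / (1 A R^(2/3))]² = [0.012 × 308 / (1 × 35.16 × 1.87^(2/3))]² = 0.0048.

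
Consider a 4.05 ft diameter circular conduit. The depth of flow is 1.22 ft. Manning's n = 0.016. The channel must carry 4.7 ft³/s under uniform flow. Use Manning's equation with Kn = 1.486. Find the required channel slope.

S = 0.00039

For a circular section of diameter D = 4.05 ft at depth y = 1.22 ft, the central angle is θ = 2 arccos(1 − 2y/D) = 2.324 rad. Then A = (D²/8)(θ − sin θ) = 3.269 ft² and P = Dθ/2 = 4.706 ft.
Hydraulic radius R = A/P = 3.269/4.706 = 0.6947 ft.
From Manning's equation, S = [nQ / (1.486 A R^(2/3))]² = [0.016 × 4.7 / (1.486 × 3.269 × 0.6947^(2/3))]² = 0.00039.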